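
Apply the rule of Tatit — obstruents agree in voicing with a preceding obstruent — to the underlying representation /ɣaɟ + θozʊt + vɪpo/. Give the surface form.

The rule targets /θ/ (voiceless dental fricative), which sits after the trigger /ɟ/ (voiced).
A voiced dental fricative is [ð], so the surface segment is [ð].
The same rule applies at the second boundary: /v/ → [f] next to /t/.

[ɣaɟðozʊtfɪpo]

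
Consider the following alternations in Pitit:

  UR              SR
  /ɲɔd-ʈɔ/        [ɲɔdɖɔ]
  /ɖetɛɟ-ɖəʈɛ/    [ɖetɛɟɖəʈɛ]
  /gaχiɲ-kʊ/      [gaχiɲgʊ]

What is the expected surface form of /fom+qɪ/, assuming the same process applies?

The data show progressive voicing assimilation: /ʈ/ → [ɖ] after /d/; /k/ → [g] after /ɲ/. In each pair only voicing changes, matching the preceding consonant, while place and manner stay constant.
Nothing changes in [ɖetɛɟɖəʈɛ]: there the adjacent consonants already agree in voicing (/ɖ/ and /ɟ/ are both voiced), so this form is consistent with the same rule.
/q/ is a voiceless uvular stop. The preceding trigger /m/ is voiced, so /q/ must become voiced as well.
Changing only its voicing to voiced gives [ɢ] — the voiced uvular stop.

[fomɢɪ]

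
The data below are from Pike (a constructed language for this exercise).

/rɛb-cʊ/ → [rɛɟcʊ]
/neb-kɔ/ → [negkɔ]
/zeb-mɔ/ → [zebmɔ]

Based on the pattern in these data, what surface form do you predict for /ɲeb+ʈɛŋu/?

[ɲeɖʈɛŋu]

The data show regressive place assimilation: /b/ → [ɟ] before /c/; /b/ → [g] before /k/. In each pair only place changes, matching the following consonant, while manner and voice stay constant.
No alternation appears in [zebmɔ]: there the adjacent consonants already agree in place (/b/ and /m/ are both bilabial), so this form is consistent with the same rule.
/b/ is a voiced bilabial stop. The following trigger /ʈ/ is retroflex, so /b/ must become retroflex as well.
A voiced retroflex stop is [ɖ], so the surface segment is [ɖ].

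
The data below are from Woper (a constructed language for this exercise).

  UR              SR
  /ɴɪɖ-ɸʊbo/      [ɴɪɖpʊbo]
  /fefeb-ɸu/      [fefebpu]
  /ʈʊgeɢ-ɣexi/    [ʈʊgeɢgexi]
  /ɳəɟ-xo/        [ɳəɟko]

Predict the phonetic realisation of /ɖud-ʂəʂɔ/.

The data show progressive manner assimilation: /ɸ/ → [p] after /ɖ/; /ɸ/ → [p] after /b/; /ɣ/ → [g] after /ɢ/; /x/ → [k] after /ɟ/. In each pair only manner changes, matching the preceding consonant, while place and voice stay constant.
The rule targets /ʂ/ (voiceless retroflex fricative), which sits after the trigger /d/ (stop).
The voiceless retroflex stop is [ʈ], so /ʂ/ → [ʈ].

[ɖudʈəʂɔ]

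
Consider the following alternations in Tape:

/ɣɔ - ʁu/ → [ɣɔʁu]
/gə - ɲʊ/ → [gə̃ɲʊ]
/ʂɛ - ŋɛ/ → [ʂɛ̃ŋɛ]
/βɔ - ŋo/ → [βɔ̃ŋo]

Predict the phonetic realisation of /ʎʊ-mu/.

[ʎʊ̃mu]

The data show regressive nasality assimilation (vowel nasalisation): /ə/ → [ə̃] before /ɲ/; /ɛ/ → [ɛ̃] before /ŋ/; /ɔ/ → [ɔ̃] before /ŋ/ — a vowel is nasalised by an immediately following nasal consonant.
No change occurs in [ɣɔʁu] because the vowel at the boundary is adjacent to an oral consonant, not a nasal (/ɔ/ next to /ʁ/).
/ʊ/ sits next to the nasal /m/ and is therefore nasalised to [ʊ̃].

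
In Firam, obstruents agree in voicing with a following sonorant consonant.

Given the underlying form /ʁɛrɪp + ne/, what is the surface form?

[ʁɛrɪbne]

/p/ is a voiceless bilabial stop. The following trigger /n/ is voiced, so /p/ must become voiced as well.
The voiced bilabial stop is [b], so /p/ → [b].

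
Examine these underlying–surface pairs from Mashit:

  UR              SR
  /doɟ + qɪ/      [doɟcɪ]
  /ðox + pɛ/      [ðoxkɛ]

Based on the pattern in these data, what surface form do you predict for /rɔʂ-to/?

[rɔʂʈo]

The data show progressive place assimilation: /q/ → [c] after /ɟ/; /p/ → [k] after /x/. In each pair only place changes, matching the preceding consonant, while manner and voice stay constant.
/t/ is a voiceless alveolar stop. The preceding trigger /ʂ/ is retroflex, so /t/ must become retroflex as well.
Changing only its place to retroflex gives [ʈ] — the voiceless retroflex stop.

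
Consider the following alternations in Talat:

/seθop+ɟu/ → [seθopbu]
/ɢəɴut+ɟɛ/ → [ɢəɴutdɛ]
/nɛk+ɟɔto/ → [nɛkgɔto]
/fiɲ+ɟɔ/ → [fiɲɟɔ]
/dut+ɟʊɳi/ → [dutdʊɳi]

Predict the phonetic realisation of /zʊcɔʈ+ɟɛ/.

[zʊcɔʈɖɛ]

The data show progressive place assimilation: /ɟ/ → [b] after /p/; /ɟ/ → [d] after /t/; /ɟ/ → [g] after /k/. In each pair only place changes, matching the preceding consonant, while manner and voice stay constant.
Nothing changes in [fiɲɟɔ]: there the adjacent consonants already agree in place (/ɟ/ and /ɲ/ are both palatal), so this form is consistent with the same rule.
/ɟ/ is a voiced palatal stop. The preceding trigger /ʈ/ is retroflex, so /ɟ/ must become retroflex as well.
The voiced retroflex stop is [ɖ], so /ɟ/ → [ɖ].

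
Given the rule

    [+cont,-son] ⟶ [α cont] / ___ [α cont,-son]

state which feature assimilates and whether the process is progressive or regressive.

regressive manner assimilation

The shared variable α links the value of [cont] on the target to that of the neighbouring obstruent. [cont] distinguishes stops from fricatives — a manner-of-articulation feature — so this is manner assimilation.
Since the environment is written after the underscore, the trigger follows the target; the direction is regressive.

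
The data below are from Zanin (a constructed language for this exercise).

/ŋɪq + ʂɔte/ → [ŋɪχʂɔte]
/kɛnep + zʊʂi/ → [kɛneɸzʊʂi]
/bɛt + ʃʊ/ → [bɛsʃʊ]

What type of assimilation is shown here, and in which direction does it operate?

The segment that alternates is /q/, which surfaces as [χ] when adjacent to /ʂ/.
/q/ is a stop while /ʂ/ is a fricative; the output [χ] is a fricative, matching the trigger — so the feature that spreads is manner.
Place and voice are unchanged, so the assimilation is partial, not total.
The other alternating forms pattern the same way: /p/ → [ɸ] before /z/ (stop → fricative, matching a fricative); /t/ → [s] before /ʃ/ (stop → fricative, matching a fricative) — only manner changes, and always toward the following segment.
Since the segment that changes precedes the conditioning segment, the assimilation is regressive.

regressive manner assimilation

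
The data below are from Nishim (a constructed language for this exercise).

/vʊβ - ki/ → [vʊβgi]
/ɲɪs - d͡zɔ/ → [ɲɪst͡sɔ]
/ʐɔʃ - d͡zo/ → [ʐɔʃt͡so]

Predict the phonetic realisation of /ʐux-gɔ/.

[ʐuxkɔ]

The data show progressive voicing assimilation: /k/ → [g] after /β/; /d͡z/ → [t͡s] after /s/; /d͡z/ → [t͡s] after /ʃ/. In each pair only voicing changes, matching the preceding consonant, while place and manner stay constant.
The rule targets /g/ (voiced velar stop), which sits after the trigger /x/ (voiceless).
Changing only its voicing to voiceless gives [k] — the voiceless velar stop.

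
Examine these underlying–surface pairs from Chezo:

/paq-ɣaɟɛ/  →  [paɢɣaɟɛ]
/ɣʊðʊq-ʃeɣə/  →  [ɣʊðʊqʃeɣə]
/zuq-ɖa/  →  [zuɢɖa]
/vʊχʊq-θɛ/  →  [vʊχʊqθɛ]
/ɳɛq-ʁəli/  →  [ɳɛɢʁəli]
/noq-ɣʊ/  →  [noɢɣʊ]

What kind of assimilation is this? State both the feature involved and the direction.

Underlying /q/ is realised as [ɢ] next to /ɣ/; /ɣ/ itself does not change.
/q/ is voiceless while /ɣ/ is voiced; the output [ɢ] is voiced, matching the trigger — so the feature that spreads is voicing.
Place and manner are unchanged, so the assimilation is partial, not total.
Checking the remaining alternations: /q/ → [ɢ] before /ɖ/ (voiceless → voiced, matching voiced); /q/ → [ɢ] before /ʁ/ (voiceless → voiced, matching voiced) — only voicing changes, and always toward the following segment.
No alternation appears in [ɣʊðʊqʃeɣə], [vʊχʊqθɛ]: there the adjacent consonants already agree in voicing (/q/ and /ʃ/ are both voiceless; /q/ and /θ/ are both voiceless), so these forms are consistent with the same rule.
The trigger is the following segment, so the direction is regressive (anticipatory).

regressive voicing assimilation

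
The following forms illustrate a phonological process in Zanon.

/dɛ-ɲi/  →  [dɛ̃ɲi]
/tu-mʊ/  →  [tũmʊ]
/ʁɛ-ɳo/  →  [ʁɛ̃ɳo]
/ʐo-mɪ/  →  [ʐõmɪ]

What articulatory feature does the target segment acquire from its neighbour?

The vowel /ɛ/ surfaces as nasalised [ɛ̃] next to the following nasal /ɲ/ — it has acquired the [+nasal] feature of its neighbour.
The other forms show the same pattern: /u/ → [ũ] before /m/; /ɛ/ → [ɛ̃] before /ɳ/; /o/ → [õ] before /m/ — each time a vowel is nasalised next to a following nasal.

nasality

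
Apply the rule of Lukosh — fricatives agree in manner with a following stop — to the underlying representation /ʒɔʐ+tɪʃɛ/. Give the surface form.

/ʐ/ is a voiced retroflex fricative. The following trigger /t/ is a stop, so /ʐ/ must become a stop as well.
The voiced retroflex stop is [ɖ], so /ʐ/ → [ɖ].

[ʒɔɖtɪʃɛ]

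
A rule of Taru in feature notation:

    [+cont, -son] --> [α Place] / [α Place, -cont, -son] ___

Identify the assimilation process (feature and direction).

progressive place assimilation

The shared variable α links the value of the place features (abbreviated [Place]) on the target to the same value on the neighbouring segment, so place is the feature that assimilates.
The conditioning segment sits to the left of the focus bar, meaning the trigger precedes the segment that changes — progressive assimilation.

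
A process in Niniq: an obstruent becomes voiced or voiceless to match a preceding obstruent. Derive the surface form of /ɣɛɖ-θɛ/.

[ɣɛɖðɛ]

The rule targets /θ/ (voiceless dental fricative), which sits after the trigger /ɖ/ (voiced).
A voiced dental fricative is [ð], so the surface segment is [ð].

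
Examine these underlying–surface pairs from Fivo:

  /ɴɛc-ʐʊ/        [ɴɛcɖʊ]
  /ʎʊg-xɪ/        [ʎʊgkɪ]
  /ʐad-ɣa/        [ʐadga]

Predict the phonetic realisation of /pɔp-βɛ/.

The data show progressive manner assimilation: /ʐ/ → [ɖ] after /c/; /x/ → [k] after /g/; /ɣ/ → [g] after /d/. In each pair only manner changes, matching the preceding consonant, while place and voice stay constant.
The rule targets /β/ (voiced bilabial fricative), which sits after the trigger /p/ (stop).
A voiced bilabial stop is [b], so the surface segment is [b].

[pɔpbɛ]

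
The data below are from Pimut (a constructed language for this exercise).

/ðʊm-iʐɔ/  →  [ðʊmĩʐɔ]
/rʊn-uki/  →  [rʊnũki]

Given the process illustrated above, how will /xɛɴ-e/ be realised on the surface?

The data show progressive nasality assimilation (vowel nasalisation): /i/ → [ĩ] after /m/; /u/ → [ũ] after /n/ — a vowel is nasalised by an immediately preceding nasal consonant.
The vowel /e/ is adjacent to the preceding nasal /ɴ/, so it acquires [+nasal] and surfaces as [ẽ].

[xɛɴẽ]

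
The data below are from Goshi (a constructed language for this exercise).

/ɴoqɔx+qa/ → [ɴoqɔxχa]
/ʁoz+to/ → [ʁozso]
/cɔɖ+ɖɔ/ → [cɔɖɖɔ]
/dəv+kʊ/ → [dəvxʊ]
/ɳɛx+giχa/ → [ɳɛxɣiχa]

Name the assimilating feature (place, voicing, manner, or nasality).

manner

The segment that alternates is /q/, which surfaces as [χ] when adjacent to /x/.
The change stop → fricative matches the manner of the preceding /x/, identifying this as manner assimilation.
Checking the remaining alternations: /t/ → [s] after /z/ (stop → fricative, matching a fricative); /k/ → [x] after /v/ (stop → fricative, matching a fricative); /g/ → [ɣ] after /x/ (stop → fricative, matching a fricative) — only manner changes, and always toward the preceding segment.
No alternation appears in [cɔɖɖɔ]: there the adjacent consonants already agree in manner (/ɖ/ and /ɖ/ are both stops), so this form is consistent with the same rule.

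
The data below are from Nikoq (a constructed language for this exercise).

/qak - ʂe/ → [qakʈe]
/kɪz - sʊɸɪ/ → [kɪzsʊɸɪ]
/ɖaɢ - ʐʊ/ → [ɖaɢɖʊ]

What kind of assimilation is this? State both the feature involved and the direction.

Comparing underlying and surface forms, /ʂ/ → [ʈ] is the alternation; the neighbouring /k/ is constant.
/ʂ/ is a fricative while /k/ is a stop; the output [ʈ] is a stop, matching the trigger — so the feature that spreads is manner.
Place and voice are unchanged, so the assimilation is partial, not total.
The other alternating form patterns the same way: /ʐ/ → [ɖ] after /ɢ/ (fricative → stop, matching a stop) — only manner changes, and always toward the preceding segment.
Nothing changes in [kɪzsʊɸɪ]: there the adjacent consonants already agree in manner (/s/ and /z/ are both fricatives), so this form is consistent with the same rule.
Since the segment that changes follows the conditioning segment, the assimilation is progressive.

progressive manner assimilation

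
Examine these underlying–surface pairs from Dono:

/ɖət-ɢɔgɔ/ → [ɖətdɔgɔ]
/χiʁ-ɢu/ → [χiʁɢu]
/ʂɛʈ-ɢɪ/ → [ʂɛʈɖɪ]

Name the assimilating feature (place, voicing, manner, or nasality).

Underlying /ɢ/ is realised as [d] next to /t/; /t/ itself does not change.
The change uvular → alveolar matches the place of the preceding /t/, identifying this as place assimilation.
Checking the remaining alternation: /ɢ/ → [ɖ] after /ʈ/ (uvular → retroflex, matching retroflex) — only place changes, and always toward the preceding segment.
Nothing changes in [χiʁɢu]: there the adjacent consonants already agree in place (/ɢ/ and /ʁ/ are both uvular), so this form is consistent with the same rule.

place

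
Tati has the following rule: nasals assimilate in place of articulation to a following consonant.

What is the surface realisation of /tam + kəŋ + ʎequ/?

[taŋkəɲʎequ]

The rule targets /m/ (voiced bilabial nasal), which sits before the trigger /k/ (velar).
A voiced velar nasal is [ŋ], so the surface segment is [ŋ].
The same rule applies at the second boundary: /ŋ/ → [ɲ] next to /ʎ/.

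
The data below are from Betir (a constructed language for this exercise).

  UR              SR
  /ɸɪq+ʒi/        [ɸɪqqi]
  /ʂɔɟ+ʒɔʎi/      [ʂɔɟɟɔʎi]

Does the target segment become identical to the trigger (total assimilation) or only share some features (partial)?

Underlying /ʒ/ is realised as [q] next to /q/; /q/ itself does not change.
The output [q] is identical to the trigger /q/ — every feature (place, manner, voicing) has been copied — so this is total assimilation.
The remaining alternation confirms this: /ʒ/ → [ɟ] after /ɟ/ — in each case the output is a copy of the preceding consonant.

total assimilation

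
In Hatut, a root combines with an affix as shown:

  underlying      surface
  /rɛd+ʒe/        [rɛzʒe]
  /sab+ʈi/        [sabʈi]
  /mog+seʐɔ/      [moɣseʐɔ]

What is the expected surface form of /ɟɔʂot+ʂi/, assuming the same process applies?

[ɟɔʂosʂi]

The data show regressive manner assimilation: /d/ → [z] before /ʒ/; /g/ → [ɣ] before /s/. In each pair only manner changes, matching the following consonant, while place and voice stay constant.
No alternation appears in [sabʈi]: there the adjacent consonants already agree in manner (/b/ and /ʈ/ are both stops), so this form is consistent with the same rule.
/t/ is a voiceless alveolar stop. The following trigger /ʂ/ is a fricative, so /t/ must become a fricative as well.
The voiceless alveolar fricative is [s], so /t/ → [s].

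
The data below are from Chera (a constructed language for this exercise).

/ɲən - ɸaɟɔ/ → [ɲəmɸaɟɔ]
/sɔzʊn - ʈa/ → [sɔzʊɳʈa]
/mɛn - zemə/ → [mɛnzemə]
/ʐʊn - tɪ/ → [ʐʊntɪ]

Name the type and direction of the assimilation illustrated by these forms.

regressive place assimilation

Underlying /n/ is realised as [m] next to /ɸ/; /ɸ/ itself does not change.
The change alveolar → bilabial matches the place of the following /ɸ/, identifying this as place assimilation.
Manner and voice are unchanged, so the assimilation is partial, not total.
The same holds elsewhere in the data: /n/ → [ɳ] before /ʈ/ (alveolar → retroflex, matching retroflex) — only place changes, and always toward the following segment.
No alternation appears in [mɛnzemə], [ʐʊntɪ]: there the adjacent consonants already agree in place (/n/ and /z/ are both alveolar; /n/ and /t/ are both alveolar), so these forms are consistent with the same rule.
Since the segment that changes precedes the conditioning segment, the assimilation is regressive.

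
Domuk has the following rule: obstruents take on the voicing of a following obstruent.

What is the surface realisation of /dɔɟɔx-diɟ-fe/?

The rule targets /x/ (voiceless velar fricative), which sits before the trigger /d/ (voiced).
A voiced velar fricative is [ɣ], so the surface segment is [ɣ].
At the second juncture, /ɟ/ likewise becomes [c] adjacent to /f/.

[dɔɟɔɣdicfe]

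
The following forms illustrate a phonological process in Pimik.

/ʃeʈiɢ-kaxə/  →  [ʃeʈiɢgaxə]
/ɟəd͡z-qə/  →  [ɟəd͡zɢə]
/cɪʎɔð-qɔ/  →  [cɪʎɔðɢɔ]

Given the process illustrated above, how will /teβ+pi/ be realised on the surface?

[teβbi]

The data show progressive voicing assimilation: /k/ → [g] after /ɢ/; /q/ → [ɢ] after /d͡z/; /q/ → [ɢ] after /ð/. In each pair only voicing changes, matching the preceding consonant, while place and manner stay constant.
/p/ is a voiceless bilabial stop. The preceding trigger /β/ is voiced, so /p/ must become voiced as well.
The voiced bilabial stop is [b], so /p/ → [b].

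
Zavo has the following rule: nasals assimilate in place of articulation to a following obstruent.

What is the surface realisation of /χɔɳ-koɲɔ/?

[χɔŋkoɲɔ]

/ɳ/ is a voiced retroflex nasal. The following trigger /k/ is velar, so /ɳ/ must become velar as well.
A voiced velar nasal is [ŋ], so the surface segment is [ŋ].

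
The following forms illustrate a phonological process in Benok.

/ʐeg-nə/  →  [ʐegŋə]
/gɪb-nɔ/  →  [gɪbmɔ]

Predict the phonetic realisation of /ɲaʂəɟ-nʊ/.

[ɲaʂəɟɲʊ]

The data show progressive place assimilation: /n/ → [ŋ] after /g/; /n/ → [m] after /b/. In each pair only place changes, matching the preceding consonant, while manner and voice stay constant.
The rule targets /n/ (voiced alveolar nasal), which sits after the trigger /ɟ/ (palatal).
The voiced palatal nasal is [ɲ], so /n/ → [ɲ].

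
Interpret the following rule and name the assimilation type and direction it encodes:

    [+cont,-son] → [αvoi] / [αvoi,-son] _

The shared variable α links the value of [voi] on the target to the same value on the neighbouring segment, so voicing is the feature that assimilates.
Since the environment is written before the underscore, the trigger precedes the target; the direction is progressive.

progressive voicing assimilation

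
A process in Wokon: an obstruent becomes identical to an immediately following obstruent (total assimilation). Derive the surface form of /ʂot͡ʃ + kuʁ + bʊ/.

/t͡ʃ/ is the segment targeted by the rule; it sits immediately before /k/, so it assimilates completely and surfaces as [k].
The same rule applies at the second boundary: /ʁ/ → [b] next to /b/.

[ʂokkubbʊ]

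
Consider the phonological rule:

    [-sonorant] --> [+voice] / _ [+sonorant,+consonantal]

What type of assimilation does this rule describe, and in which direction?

regressive voicing assimilation

The target ([-sonorant], obstruents) acquires [+voice] next to a sonorant consonant ([+sonorant,+consonantal]) — it takes on the voicing of its neighbour, so the feature that spreads is voicing.
The conditioning segment sits to the right of the focus bar, meaning the trigger follows the segment that changes — regressive assimilation.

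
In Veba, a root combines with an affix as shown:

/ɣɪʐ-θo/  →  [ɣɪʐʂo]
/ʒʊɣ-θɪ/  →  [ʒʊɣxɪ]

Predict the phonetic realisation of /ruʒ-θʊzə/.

The data show progressive place assimilation: /θ/ → [ʂ] after /ʐ/; /θ/ → [x] after /ɣ/. In each pair only place changes, matching the preceding consonant, while manner and voice stay constant.
/θ/ is a voiceless dental fricative. The preceding trigger /ʒ/ is postalveolar, so /θ/ must become postalveolar as well.
The voiceless postalveolar fricative is [ʃ], so /θ/ → [ʃ].

[ruʒʃʊzə]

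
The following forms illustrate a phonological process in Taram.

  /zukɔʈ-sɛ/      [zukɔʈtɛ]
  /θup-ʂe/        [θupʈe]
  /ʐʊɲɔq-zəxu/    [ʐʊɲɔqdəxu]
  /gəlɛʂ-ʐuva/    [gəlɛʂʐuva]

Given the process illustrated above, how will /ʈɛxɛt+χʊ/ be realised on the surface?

The data show progressive manner assimilation: /s/ → [t] after /ʈ/; /ʂ/ → [ʈ] after /p/; /z/ → [d] after /q/. In each pair only manner changes, matching the preceding consonant, while place and voice stay constant.
Nothing changes in [gəlɛʂʐuva]: there the adjacent consonants already agree in manner (/ʐ/ and /ʂ/ are both fricatives), so this form is consistent with the same rule.
The rule targets /χ/ (voiceless uvular fricative), which sits after the trigger /t/ (stop).
The voiceless uvular stop is [q], so /χ/ → [q].

[ʈɛxɛtqʊ]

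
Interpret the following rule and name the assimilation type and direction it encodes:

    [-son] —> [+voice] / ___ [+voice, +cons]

The structural change is [+voice], and the conditioning segment [+voice, +cons] (a voiced consonant) is itself voiced, so the target comes to share the voicing of its neighbour — voicing assimilation.
The conditioning segment sits to the right of the focus bar, meaning the trigger follows the segment that changes — regressive assimilation.

regressive voicing assimilation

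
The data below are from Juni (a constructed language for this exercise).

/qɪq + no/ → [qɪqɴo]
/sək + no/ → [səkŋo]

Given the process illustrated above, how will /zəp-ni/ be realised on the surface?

The data show progressive place assimilation: /n/ → [ɴ] after /q/; /n/ → [ŋ] after /k/. In each pair only place changes, matching the preceding consonant, while manner and voice stay constant.
/n/ is a voiced alveolar nasal. The preceding trigger /p/ is bilabial, so /n/ must become bilabial as well.
The voiced bilabial nasal is [m], so /n/ → [m].

[zəpmi]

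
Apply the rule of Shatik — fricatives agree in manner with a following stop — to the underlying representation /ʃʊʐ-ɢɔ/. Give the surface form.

[ʃʊɖɢɔ]

/ʐ/ is a voiced retroflex fricative. The following trigger /ɢ/ is a stop, so /ʐ/ must become a stop as well.
Changing only its manner to stop gives [ɖ] — the voiced retroflex stop.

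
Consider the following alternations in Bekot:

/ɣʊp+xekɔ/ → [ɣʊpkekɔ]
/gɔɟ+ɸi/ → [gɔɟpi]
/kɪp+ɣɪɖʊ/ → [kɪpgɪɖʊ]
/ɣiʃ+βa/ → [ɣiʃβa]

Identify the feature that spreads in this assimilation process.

Comparing underlying and surface forms, /x/ → [k] is the alternation; the neighbouring /p/ is constant.
The change fricative → stop matches the manner of the preceding /p/, identifying this as manner assimilation.
Checking the remaining alternations: /ɸ/ → [p] after /ɟ/ (fricative → stop, matching a stop); /ɣ/ → [g] after /p/ (fricative → stop, matching a stop) — only manner changes, and always toward the preceding segment.
Nothing changes in [ɣiʃβa]: there the adjacent consonants already agree in manner (/β/ and /ʃ/ are both fricatives), so this form is consistent with the same rule.

manner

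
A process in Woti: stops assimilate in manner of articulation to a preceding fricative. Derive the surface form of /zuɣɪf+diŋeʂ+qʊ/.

[zuɣɪfziŋeʂχʊ]

/d/ is a voiced alveolar stop. The preceding trigger /f/ is a fricative, so /d/ must become a fricative as well.
The voiced alveolar fricative is [z], so /d/ → [z].
The same rule applies at the second boundary: /q/ → [χ] next to /ʂ/.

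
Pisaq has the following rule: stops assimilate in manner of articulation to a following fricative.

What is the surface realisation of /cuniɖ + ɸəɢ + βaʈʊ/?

The rule targets /ɖ/ (voiced retroflex stop), which sits before the trigger /ɸ/ (fricative).
A voiced retroflex fricative is [ʐ], so the surface segment is [ʐ].
The same rule applies at the second boundary: /ɢ/ → [ʁ] next to /β/.

[cuniʐɸəʁβaʈʊ]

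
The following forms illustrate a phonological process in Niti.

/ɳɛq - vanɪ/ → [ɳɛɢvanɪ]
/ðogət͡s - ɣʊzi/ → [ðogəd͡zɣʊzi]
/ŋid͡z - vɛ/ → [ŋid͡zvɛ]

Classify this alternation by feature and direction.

Underlying /q/ is realised as [ɢ] next to /v/; /v/ itself does not change.
/q/ is voiceless while /v/ is voiced; the output [ɢ] is voiced, matching the trigger — so the feature that spreads is voicing.
Place and manner are unchanged, so the assimilation is partial, not total.
The other alternating form patterns the same way: /t͡s/ → [d͡z] before /ɣ/ (voiceless → voiced, matching voiced) — only voicing changes, and always toward the following segment.
Nothing changes in [ŋid͡zvɛ]: there the adjacent consonants already agree in voicing (/d͡z/ and /v/ are both voiced), so this form is consistent with the same rule.
The trigger is the following segment, so the direction is regressive (anticipatory).

regressive voicing assimilation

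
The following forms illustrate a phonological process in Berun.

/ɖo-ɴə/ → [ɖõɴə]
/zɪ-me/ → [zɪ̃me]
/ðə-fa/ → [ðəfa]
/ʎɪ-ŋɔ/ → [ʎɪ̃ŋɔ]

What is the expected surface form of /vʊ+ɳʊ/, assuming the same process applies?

The data show regressive nasality assimilation (vowel nasalisation): /o/ → [õ] before /ɴ/; /ɪ/ → [ɪ̃] before /m/; /ɪ/ → [ɪ̃] before /ŋ/ — a vowel is nasalised by an immediately following nasal consonant.
No change occurs in [ðəfa] because the vowel at the boundary is adjacent to an oral consonant, not a nasal (/ə/ next to /f/).
/ʊ/ sits next to the nasal /ɳ/ and is therefore nasalised to [ʊ̃].

[vʊ̃ɳʊ]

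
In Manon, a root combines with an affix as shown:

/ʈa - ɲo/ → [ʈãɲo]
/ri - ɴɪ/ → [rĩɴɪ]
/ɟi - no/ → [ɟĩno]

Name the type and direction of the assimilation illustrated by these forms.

regressive nasality assimilation (vowel nasalisation)

The vowel /a/ surfaces as nasalised [ã] next to the following nasal /ɲ/ — it has acquired the [+nasal] feature of its neighbour.
The other forms show the same pattern: /i/ → [ĩ] before /ɴ/; /i/ → [ĩ] before /n/ — each time a vowel is nasalised next to a following nasal.
Because the conditioning nasal is to the right of the vowel that changes, the process is regressive (anticipatory).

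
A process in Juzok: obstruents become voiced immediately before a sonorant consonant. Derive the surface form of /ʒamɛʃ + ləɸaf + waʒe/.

The rule targets /ʃ/ (voiceless postalveolar fricative), which sits before the trigger /l/ (voiced).
A voiced postalveolar fricative is [ʒ], so the surface segment is [ʒ].
The same rule applies at the second boundary: /f/ → [v] next to /w/.

[ʒamɛʒləɸavwaʒe]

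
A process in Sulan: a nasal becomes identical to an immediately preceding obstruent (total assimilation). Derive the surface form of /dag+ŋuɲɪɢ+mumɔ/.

/ŋ/ is the segment targeted by the rule; it sits immediately after /g/, so it assimilates completely and surfaces as [g].
The same rule applies at the second boundary: /m/ → [ɢ] next to /ɢ/.

[dagguɲɪɢɢumɔ]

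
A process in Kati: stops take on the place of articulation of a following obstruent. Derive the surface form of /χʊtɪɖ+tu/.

/ɖ/ is a voiced retroflex stop. The following trigger /t/ is alveolar, so /ɖ/ must become alveolar as well.
The voiced alveolar stop is [d], so /ɖ/ → [d].

[χʊtɪdtu]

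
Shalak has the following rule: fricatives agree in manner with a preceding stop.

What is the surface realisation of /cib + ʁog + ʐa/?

/ʁ/ is a voiced uvular fricative. The preceding trigger /b/ is a stop, so /ʁ/ must become a stop as well.
Changing only its manner to stop gives [ɢ] — the voiced uvular stop.
The same rule applies at the second boundary: /ʐ/ → [ɖ] next to /g/.

[cibɢogɖa]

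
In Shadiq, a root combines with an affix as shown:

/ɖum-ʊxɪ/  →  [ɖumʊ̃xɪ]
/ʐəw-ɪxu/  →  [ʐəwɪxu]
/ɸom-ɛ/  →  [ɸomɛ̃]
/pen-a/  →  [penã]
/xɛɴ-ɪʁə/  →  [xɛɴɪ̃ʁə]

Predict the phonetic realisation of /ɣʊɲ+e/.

[ɣʊɲẽ]

The data show progressive nasality assimilation (vowel nasalisation): /ʊ/ → [ʊ̃] after /m/; /ɛ/ → [ɛ̃] after /m/; /a/ → [ã] after /n/; /ɪ/ → [ɪ̃] after /ɴ/ — a vowel is nasalised by an immediately preceding nasal consonant.
No change occurs in [ʐəwɪxu] because the vowel at the boundary is adjacent to an oral consonant, not a nasal (/ɪ/ next to /w/).
The vowel /e/ is adjacent to the preceding nasal /ɲ/, so it acquires [+nasal] and surfaces as [ẽ].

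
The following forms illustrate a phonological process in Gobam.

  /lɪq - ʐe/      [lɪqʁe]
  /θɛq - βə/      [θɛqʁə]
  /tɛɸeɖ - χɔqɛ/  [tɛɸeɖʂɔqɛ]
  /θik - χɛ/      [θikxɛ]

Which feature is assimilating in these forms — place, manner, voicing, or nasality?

Underlying /ʐ/ is realised as [ʁ] next to /q/; /q/ itself does not change.
/ʐ/ is retroflex while /q/ is uvular; the output [ʁ] is uvular, matching the trigger — so the feature that spreads is place.
Checking the remaining alternations: /β/ → [ʁ] after /q/ (bilabial → uvular, matching uvular); /χ/ → [ʂ] after /ɖ/ (uvular → retroflex, matching retroflex); /χ/ → [x] after /k/ (uvular → velar, matching velar) — only place changes, and always toward the preceding segment.

place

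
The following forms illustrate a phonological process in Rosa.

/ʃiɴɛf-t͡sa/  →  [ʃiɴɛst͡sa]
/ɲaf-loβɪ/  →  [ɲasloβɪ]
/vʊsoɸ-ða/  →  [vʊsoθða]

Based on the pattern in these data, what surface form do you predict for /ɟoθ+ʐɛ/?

The data show regressive place assimilation: /f/ → [s] before /t͡s/; /f/ → [s] before /l/; /ɸ/ → [θ] before /ð/. In each pair only place changes, matching the following consonant, while manner and voice stay constant.
The rule targets /θ/ (voiceless dental fricative), which sits before the trigger /ʐ/ (retroflex).
Changing only its place to retroflex gives [ʂ] — the voiceless retroflex fricative.

[ɟoʂʐɛ]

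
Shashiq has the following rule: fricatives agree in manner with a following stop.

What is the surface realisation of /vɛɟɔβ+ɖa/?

The rule targets /β/ (voiced bilabial fricative), which sits before the trigger /ɖ/ (stop).
Changing only its manner to stop gives [b] — the voiced bilabial stop.

[vɛɟɔbɖa]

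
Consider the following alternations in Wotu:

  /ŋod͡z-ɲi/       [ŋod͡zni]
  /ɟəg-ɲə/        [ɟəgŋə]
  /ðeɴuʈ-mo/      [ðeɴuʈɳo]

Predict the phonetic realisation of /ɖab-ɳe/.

The data show progressive place assimilation: /ɲ/ → [n] after /d͡z/; /ɲ/ → [ŋ] after /g/; /m/ → [ɳ] after /ʈ/. In each pair only place changes, matching the preceding consonant, while manner and voice stay constant.
The rule targets /ɳ/ (voiced retroflex nasal), which sits after the trigger /b/ (bilabial).
The voiced bilabial nasal is [m], so /ɳ/ → [m].

[ɖabme]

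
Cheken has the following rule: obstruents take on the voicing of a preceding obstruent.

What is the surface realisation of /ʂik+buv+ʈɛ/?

/b/ is a voiced bilabial stop. The preceding trigger /k/ is voiceless, so /b/ must become voiceless as well.
Changing only its voicing to voiceless gives [p] — the voiceless bilabial stop.
The same rule applies at the second boundary: /ʈ/ → [ɖ] next to /v/.

[ʂikpuvɖɛ]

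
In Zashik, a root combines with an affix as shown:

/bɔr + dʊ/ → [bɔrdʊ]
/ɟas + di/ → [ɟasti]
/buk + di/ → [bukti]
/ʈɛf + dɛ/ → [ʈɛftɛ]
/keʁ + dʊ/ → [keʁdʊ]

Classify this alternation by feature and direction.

progressive voicing assimilation

Comparing underlying and surface forms, /d/ → [t] is the alternation; the neighbouring /s/ is constant.
/d/ is voiced while /s/ is voiceless; the output [t] is voiceless, matching the trigger — so the feature that spreads is voicing.
Place and manner are unchanged, so the assimilation is partial, not total.
The same holds elsewhere in the data: /d/ → [t] after /k/ (voiced → voiceless, matching voiceless); /d/ → [t] after /f/ (voiced → voiceless, matching voiceless) — only voicing changes, and always toward the preceding segment.
Nothing changes in [bɔrdʊ], [keʁdʊ]: there the adjacent consonants already agree in voicing (/d/ and /r/ are both voiced; /d/ and /ʁ/ are both voiced), so these forms are consistent with the same rule.
The trigger is the preceding segment, so the direction is progressive (perseverative).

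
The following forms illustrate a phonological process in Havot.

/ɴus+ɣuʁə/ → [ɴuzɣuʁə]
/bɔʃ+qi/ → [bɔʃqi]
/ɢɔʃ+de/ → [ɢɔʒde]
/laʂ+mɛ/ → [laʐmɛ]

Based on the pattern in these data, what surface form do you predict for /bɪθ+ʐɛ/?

The data show regressive voicing assimilation: /s/ → [z] before /ɣ/; /ʃ/ → [ʒ] before /d/; /ʂ/ → [ʐ] before /m/. In each pair only voicing changes, matching the following consonant, while place and manner stay constant.
No alternation appears in [bɔʃqi]: there the adjacent consonants already agree in voicing (/ʃ/ and /q/ are both voiceless), so this form is consistent with the same rule.
/θ/ is a voiceless dental fricative. The following trigger /ʐ/ is voiced, so /θ/ must become voiced as well.
Changing only its voicing to voiced gives [ð] — the voiced dental fricative.

[bɪðʐɛ]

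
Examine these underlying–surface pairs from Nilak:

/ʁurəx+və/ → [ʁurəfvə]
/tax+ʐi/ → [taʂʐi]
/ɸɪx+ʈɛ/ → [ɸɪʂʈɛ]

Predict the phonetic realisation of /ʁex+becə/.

The data show regressive place assimilation: /x/ → [f] before /v/; /x/ → [ʂ] before /ʐ/; /x/ → [ʂ] before /ʈ/. In each pair only place changes, matching the following consonant, while manner and voice stay constant.
The rule targets /x/ (voiceless velar fricative), which sits before the trigger /b/ (bilabial).
Changing only its place to bilabial gives [ɸ] — the voiceless bilabial fricative.

[ʁeɸbecə]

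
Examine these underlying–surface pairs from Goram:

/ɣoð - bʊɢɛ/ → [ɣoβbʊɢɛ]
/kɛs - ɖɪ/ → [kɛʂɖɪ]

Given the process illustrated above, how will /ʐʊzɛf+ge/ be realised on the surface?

[ʐʊzɛxge]

The data show regressive place assimilation: /ð/ → [β] before /b/; /s/ → [ʂ] before /ɖ/. In each pair only place changes, matching the following consonant, while manner and voice stay constant.
/f/ is a voiceless labiodental fricative. The following trigger /g/ is velar, so /f/ must become velar as well.
The voiceless velar fricative is [x], so /f/ → [x].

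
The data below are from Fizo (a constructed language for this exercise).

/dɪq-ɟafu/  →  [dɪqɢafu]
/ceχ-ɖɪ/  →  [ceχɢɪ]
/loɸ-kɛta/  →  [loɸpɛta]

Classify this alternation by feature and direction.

The segment that alternates is /ɟ/, which surfaces as [ɢ] when adjacent to /q/.
The change palatal → uvular matches the place of the preceding /q/, identifying this as place assimilation.
Manner and voice are unchanged, so the assimilation is partial, not total.
The other alternating forms pattern the same way: /ɖ/ → [ɢ] after /χ/ (retroflex → uvular, matching uvular); /k/ → [p] after /ɸ/ (velar → bilabial, matching bilabial) — only place changes, and always toward the preceding segment.
The trigger is the preceding segment, so the direction is progressive (perseverative).

progressive place assimilation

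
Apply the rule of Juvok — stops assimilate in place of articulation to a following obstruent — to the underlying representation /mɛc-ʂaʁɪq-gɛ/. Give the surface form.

[mɛʈʂaʁɪkgɛ]

/c/ is a voiceless palatal stop. The following trigger /ʂ/ is retroflex, so /c/ must become retroflex as well.
A voiceless retroflex stop is [ʈ], so the surface segment is [ʈ].
At the second juncture, /q/ likewise becomes [k] adjacent to /g/.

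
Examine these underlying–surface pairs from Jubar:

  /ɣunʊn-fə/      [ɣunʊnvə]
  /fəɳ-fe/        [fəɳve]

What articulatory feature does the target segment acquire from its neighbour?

voicing

Underlying /f/ is realised as [v] next to /n/; /n/ itself does not change.
The change voiceless → voiced matches the voicing of the preceding /n/, identifying this as voicing assimilation.
The same holds elsewhere in the data: /f/ → [v] after /ɳ/ (voiceless → voiced, matching voiced) — only voicing changes, and always toward the preceding segment.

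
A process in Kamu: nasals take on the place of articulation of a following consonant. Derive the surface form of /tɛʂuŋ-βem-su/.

The rule targets /ŋ/ (voiced velar nasal), which sits before the trigger /β/ (bilabial).
Changing only its place to bilabial gives [m] — the voiced bilabial nasal.
At the second juncture, /m/ likewise becomes [n] adjacent to /s/.

[tɛʂumβensu]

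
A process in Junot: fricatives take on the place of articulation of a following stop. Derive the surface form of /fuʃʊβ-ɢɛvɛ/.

[fuʃʊʁɢɛvɛ]

The rule targets /β/ (voiced bilabial fricative), which sits before the trigger /ɢ/ (uvular).
Changing only its place to uvular gives [ʁ] — the voiced uvular fricative.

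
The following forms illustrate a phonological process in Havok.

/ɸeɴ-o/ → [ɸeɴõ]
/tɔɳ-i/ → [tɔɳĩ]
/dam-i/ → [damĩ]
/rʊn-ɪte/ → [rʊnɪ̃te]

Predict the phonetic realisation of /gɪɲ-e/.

The data show progressive nasality assimilation (vowel nasalisation): /o/ → [õ] after /ɴ/; /i/ → [ĩ] after /ɳ/; /i/ → [ĩ] after /m/; /ɪ/ → [ɪ̃] after /n/ — a vowel is nasalised by an immediately preceding nasal consonant.
/e/ sits next to the nasal /ɲ/ and is therefore nasalised to [ẽ].

[gɪɲẽ]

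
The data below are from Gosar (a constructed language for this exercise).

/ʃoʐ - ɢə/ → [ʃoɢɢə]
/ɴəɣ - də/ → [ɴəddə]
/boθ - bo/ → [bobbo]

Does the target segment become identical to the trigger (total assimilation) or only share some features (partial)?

Underlying /ʐ/ is realised as [ɢ] next to /ɢ/; /ɢ/ itself does not change.
The output [ɢ] is identical to the trigger /ɢ/ — every feature (place, manner, voicing) has been copied — so this is total assimilation.
The other forms behave the same way: /ɣ/ → [d] before /d/; /θ/ → [b] before /b/ — in each case the output is a copy of the following consonant.

total assimilation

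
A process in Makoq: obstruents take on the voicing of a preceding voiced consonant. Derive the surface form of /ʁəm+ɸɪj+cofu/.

/ɸ/ is a voiceless bilabial fricative. The preceding trigger /m/ is voiced, so /ɸ/ must become voiced as well.
A voiced bilabial fricative is [β], so the surface segment is [β].
The same rule applies at the second boundary: /c/ → [ɟ] next to /j/.

[ʁəmβɪjɟofu]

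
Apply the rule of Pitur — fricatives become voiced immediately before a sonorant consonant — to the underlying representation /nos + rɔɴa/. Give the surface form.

The rule targets /s/ (voiceless alveolar fricative), which sits before the trigger /r/ (voiced).
The voiced alveolar fricative is [z], so /s/ → [z].

[nozrɔɴa]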